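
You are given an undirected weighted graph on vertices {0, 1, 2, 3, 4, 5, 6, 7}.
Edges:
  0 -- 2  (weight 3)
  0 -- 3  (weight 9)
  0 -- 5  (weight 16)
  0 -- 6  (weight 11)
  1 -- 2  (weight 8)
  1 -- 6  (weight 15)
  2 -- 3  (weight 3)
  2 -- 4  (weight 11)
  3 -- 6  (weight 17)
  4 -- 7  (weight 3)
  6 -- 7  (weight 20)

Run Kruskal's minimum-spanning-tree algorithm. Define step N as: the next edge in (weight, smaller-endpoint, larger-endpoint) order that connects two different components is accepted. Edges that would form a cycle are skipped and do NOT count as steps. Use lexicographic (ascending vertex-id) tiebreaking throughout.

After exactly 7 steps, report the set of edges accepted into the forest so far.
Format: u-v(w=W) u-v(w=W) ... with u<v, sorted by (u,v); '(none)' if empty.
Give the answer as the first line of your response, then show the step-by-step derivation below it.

0-2(w=3) 0-5(w=16) 0-6(w=11) 1-2(w=8) 2-3(w=3) 2-4(w=11) 4-7(w=3)

step 1: add edge 0-2 (w=3); MST = {0-2(w=3)}
step 2: add edge 2-3 (w=3); MST = {0-2(w=3) 2-3(w=3)}
step 3: add edge 4-7 (w=3); MST = {0-2(w=3) 2-3(w=3) 4-7(w=3)}
step 4: add edge 1-2 (w=8); MST = {0-2(w=3) 1-2(w=8) 2-3(w=3) 4-7(w=3)}
step 5: add edge 0-6 (w=11); MST = {0-2(w=3) 0-6(w=11) 1-2(w=8) 2-3(w=3) 4-7(w=3)}
step 6: add edge 2-4 (w=11); MST = {0-2(w=3) 0-6(w=11) 1-2(w=8) 2-3(w=3) 2-4(w=11) 4-7(w=3)}
step 7: add edge 0-5 (w=16); MST = {0-2(w=3) 0-5(w=16) 0-6(w=11) 1-2(w=8) 2-3(w=3) 2-4(w=11) 4-7(w=3)}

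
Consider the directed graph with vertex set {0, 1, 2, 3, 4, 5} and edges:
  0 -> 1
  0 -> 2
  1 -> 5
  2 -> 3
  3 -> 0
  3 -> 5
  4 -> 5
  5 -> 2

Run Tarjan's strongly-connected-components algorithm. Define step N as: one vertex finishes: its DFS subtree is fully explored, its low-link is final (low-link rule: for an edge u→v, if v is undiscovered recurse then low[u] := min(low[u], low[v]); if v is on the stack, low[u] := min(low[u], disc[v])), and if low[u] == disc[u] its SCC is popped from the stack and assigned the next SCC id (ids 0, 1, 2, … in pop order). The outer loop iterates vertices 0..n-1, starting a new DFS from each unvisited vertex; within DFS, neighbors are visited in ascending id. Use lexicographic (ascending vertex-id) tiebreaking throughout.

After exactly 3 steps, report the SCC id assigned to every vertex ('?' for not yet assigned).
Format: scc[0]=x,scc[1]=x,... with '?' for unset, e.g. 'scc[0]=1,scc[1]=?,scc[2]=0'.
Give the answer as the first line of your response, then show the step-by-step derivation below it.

scc[0]=?,scc[1]=?,scc[2]=?,scc[3]=?,scc[4]=?,scc[5]=?

step 1: low=(low[0]=0,low[1]=1,low[2]=3,low[3]=0,low[4]=?,low[5]=2); scc=(scc[0]=?,scc[1]=?,scc[2]=?,scc[3]=?,scc[4]=?,scc[5]=?)
step 2: low=(low[0]=0,low[1]=1,low[2]=0,low[3]=0,low[4]=?,low[5]=2); scc=(scc[0]=?,scc[1]=?,scc[2]=?,scc[3]=?,scc[4]=?,scc[5]=?)
step 3: low=(low[0]=0,low[1]=1,low[2]=0,low[3]=0,low[4]=?,low[5]=0); scc=(scc[0]=?,scc[1]=?,scc[2]=?,scc[3]=?,scc[4]=?,scc[5]=?)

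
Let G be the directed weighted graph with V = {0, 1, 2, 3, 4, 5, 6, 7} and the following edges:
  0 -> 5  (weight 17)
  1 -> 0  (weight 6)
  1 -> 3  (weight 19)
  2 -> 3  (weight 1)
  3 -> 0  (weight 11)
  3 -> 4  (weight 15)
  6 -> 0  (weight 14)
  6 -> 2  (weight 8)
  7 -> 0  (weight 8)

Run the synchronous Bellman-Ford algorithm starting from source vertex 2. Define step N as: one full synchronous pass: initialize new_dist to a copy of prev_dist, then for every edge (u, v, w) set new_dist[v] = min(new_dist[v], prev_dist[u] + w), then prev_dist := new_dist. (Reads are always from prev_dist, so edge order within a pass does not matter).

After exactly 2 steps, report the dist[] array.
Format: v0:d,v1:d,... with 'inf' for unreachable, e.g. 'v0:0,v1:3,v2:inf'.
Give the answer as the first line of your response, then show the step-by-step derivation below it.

v0:12,v1:inf,v2:0,v3:1,v4:16,v5:inf,v6:inf,v7:inf

step 1: dist = v0:inf,v1:inf,v2:0,v3:1,v4:inf,v5:inf,v6:inf,v7:inf
step 2: dist = v0:12,v1:inf,v2:0,v3:1,v4:16,v5:inf,v6:inf,v7:inf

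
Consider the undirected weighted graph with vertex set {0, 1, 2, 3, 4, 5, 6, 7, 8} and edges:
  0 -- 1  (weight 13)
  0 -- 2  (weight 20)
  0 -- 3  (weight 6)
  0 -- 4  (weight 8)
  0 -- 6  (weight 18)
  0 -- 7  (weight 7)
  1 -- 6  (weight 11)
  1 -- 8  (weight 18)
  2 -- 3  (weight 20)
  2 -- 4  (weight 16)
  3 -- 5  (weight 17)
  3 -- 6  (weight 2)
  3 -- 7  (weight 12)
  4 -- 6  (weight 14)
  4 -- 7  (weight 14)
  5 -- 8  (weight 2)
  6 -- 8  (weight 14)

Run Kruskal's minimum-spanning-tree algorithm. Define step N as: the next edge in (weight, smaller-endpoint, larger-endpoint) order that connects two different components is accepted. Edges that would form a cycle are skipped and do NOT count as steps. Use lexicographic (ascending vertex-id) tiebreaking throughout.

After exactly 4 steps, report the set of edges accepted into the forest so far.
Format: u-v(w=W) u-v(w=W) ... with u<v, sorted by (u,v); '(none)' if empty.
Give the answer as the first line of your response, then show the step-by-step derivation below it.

0-3(w=6) 0-7(w=7) 3-6(w=2) 5-8(w=2)

step 1: add edge 3-6 (w=2); MST = {3-6(w=2)}
step 2: add edge 5-8 (w=2); MST = {3-6(w=2) 5-8(w=2)}
step 3: add edge 0-3 (w=6); MST = {0-3(w=6) 3-6(w=2) 5-8(w=2)}
step 4: add edge 0-7 (w=7); MST = {0-3(w=6) 0-7(w=7) 3-6(w=2) 5-8(w=2)}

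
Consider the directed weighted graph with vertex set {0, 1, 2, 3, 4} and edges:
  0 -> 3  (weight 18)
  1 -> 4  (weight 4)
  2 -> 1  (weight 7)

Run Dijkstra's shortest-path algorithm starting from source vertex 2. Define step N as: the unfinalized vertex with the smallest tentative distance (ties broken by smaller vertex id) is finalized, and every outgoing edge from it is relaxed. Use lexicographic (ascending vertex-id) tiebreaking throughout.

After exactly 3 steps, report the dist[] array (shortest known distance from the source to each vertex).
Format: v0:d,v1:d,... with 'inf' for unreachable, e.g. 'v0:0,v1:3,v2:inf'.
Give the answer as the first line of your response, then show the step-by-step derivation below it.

v0:inf,v1:7,v2:0,v3:inf,v4:11

step 1: dist = v0:inf,v1:7,v2:0,v3:inf,v4:inf
step 2: dist = v0:inf,v1:7,v2:0,v3:inf,v4:11
step 3: dist = v0:inf,v1:7,v2:0,v3:inf,v4:11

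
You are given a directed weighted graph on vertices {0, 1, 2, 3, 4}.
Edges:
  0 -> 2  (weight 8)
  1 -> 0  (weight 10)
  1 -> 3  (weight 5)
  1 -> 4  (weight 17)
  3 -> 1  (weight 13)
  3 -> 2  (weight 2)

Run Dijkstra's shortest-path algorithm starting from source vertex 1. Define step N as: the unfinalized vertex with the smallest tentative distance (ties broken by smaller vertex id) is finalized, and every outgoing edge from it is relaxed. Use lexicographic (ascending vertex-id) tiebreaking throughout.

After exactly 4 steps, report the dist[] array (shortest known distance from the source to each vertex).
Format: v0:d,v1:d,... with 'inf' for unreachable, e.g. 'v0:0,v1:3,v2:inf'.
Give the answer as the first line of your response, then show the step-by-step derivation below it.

v0:10,v1:0,v2:7,v3:5,v4:17

step 1: dist = v0:10,v1:0,v2:inf,v3:5,v4:17
step 2: dist = v0:10,v1:0,v2:7,v3:5,v4:17
step 3: dist = v0:10,v1:0,v2:7,v3:5,v4:17
step 4: dist = v0:10,v1:0,v2:7,v3:5,v4:17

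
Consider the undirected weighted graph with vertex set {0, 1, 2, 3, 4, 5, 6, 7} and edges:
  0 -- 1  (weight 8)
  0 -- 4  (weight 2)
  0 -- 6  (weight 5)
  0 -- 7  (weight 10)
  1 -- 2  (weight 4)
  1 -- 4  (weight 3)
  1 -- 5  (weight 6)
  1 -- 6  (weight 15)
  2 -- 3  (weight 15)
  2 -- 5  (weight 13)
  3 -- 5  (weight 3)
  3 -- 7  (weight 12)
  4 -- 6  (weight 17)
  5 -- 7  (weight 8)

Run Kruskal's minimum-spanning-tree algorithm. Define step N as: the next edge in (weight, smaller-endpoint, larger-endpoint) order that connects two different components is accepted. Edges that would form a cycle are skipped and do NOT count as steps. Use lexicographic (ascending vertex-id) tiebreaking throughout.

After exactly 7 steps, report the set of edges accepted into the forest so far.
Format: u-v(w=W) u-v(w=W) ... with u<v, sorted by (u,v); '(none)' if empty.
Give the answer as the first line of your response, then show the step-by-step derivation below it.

0-4(w=2) 0-6(w=5) 1-2(w=4) 1-4(w=3) 1-5(w=6) 3-5(w=3) 5-7(w=8)

step 1: add edge 0-4 (w=2); MST = {0-4(w=2)}
step 2: add edge 1-4 (w=3); MST = {0-4(w=2) 1-4(w=3)}
step 3: add edge 3-5 (w=3); MST = {0-4(w=2) 1-4(w=3) 3-5(w=3)}
step 4: add edge 1-2 (w=4); MST = {0-4(w=2) 1-2(w=4) 1-4(w=3) 3-5(w=3)}
step 5: add edge 0-6 (w=5); MST = {0-4(w=2) 0-6(w=5) 1-2(w=4) 1-4(w=3) 3-5(w=3)}
step 6: add edge 1-5 (w=6); MST = {0-4(w=2) 0-6(w=5) 1-2(w=4) 1-4(w=3) 1-5(w=6) 3-5(w=3)}
step 7: add edge 5-7 (w=8); MST = {0-4(w=2) 0-6(w=5) 1-2(w=4) 1-4(w=3) 1-5(w=6) 3-5(w=3) 5-7(w=8)}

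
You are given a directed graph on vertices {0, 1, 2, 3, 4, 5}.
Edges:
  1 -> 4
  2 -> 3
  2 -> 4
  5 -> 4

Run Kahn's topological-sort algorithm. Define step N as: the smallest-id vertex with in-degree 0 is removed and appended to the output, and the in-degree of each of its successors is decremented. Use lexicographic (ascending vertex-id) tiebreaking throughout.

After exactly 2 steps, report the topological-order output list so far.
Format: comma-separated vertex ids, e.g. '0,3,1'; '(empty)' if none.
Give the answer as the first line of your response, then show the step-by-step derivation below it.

0,1

step 1: output 0; order=[0]; indeg=(0,0,0,1,3,0)
step 2: output 1; order=[0,1]; indeg=(0,0,0,1,2,0)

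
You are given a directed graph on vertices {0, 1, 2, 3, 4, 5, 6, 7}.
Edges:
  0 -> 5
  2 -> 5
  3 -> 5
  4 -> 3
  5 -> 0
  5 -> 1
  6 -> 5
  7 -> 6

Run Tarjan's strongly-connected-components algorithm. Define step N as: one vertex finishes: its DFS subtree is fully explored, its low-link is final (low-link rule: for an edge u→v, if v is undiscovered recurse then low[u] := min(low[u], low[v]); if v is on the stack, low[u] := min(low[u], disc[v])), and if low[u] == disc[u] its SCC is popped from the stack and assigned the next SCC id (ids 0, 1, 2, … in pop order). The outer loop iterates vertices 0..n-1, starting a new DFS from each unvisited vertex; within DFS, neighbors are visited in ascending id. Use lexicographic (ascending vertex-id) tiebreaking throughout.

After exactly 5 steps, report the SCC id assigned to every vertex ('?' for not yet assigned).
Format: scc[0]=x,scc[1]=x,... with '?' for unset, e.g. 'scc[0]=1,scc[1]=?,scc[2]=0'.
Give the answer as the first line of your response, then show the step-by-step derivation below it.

scc[0]=1,scc[1]=0,scc[2]=2,scc[3]=3,scc[4]=?,scc[5]=1,scc[6]=?,scc[7]=?

step 1: low=(low[0]=0,low[1]=2,low[2]=?,low[3]=?,low[4]=?,low[5]=0,low[6]=?,low[7]=?); scc=(scc[0]=?,scc[1]=0,scc[2]=?,scc[3]=?,scc[4]=?,scc[5]=?,scc[6]=?,scc[7]=?)
step 2: low=(low[0]=0,low[1]=2,low[2]=?,low[3]=?,low[4]=?,low[5]=0,low[6]=?,low[7]=?); scc=(scc[0]=?,scc[1]=0,scc[2]=?,scc[3]=?,scc[4]=?,scc[5]=?,scc[6]=?,scc[7]=?)
step 3: low=(low[0]=0,low[1]=2,low[2]=?,low[3]=?,low[4]=?,low[5]=0,low[6]=?,low[7]=?); scc=(scc[0]=1,scc[1]=0,scc[2]=?,scc[3]=?,scc[4]=?,scc[5]=1,scc[6]=?,scc[7]=?)
step 4: low=(low[0]=0,low[1]=2,low[2]=3,low[3]=?,low[4]=?,low[5]=0,low[6]=?,low[7]=?); scc=(scc[0]=1,scc[1]=0,scc[2]=2,scc[3]=?,scc[4]=?,scc[5]=1,scc[6]=?,scc[7]=?)
step 5: low=(low[0]=0,low[1]=2,low[2]=3,low[3]=4,low[4]=?,low[5]=0,low[6]=?,low[7]=?); scc=(scc[0]=1,scc[1]=0,scc[2]=2,scc[3]=3,scc[4]=?,scc[5]=1,scc[6]=?,scc[7]=?)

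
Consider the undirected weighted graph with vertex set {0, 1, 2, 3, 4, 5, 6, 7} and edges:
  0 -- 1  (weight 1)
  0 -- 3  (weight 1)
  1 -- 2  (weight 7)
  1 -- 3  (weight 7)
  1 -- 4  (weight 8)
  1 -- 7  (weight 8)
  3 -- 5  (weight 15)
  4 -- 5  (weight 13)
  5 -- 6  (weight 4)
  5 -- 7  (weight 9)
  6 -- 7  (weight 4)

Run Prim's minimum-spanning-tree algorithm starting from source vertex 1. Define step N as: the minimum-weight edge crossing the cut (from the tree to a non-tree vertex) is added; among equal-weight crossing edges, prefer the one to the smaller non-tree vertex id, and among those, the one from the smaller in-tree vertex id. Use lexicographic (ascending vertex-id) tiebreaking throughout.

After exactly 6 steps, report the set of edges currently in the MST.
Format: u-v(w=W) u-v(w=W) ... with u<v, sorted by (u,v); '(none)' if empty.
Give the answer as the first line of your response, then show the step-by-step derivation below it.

0-1(w=1) 0-3(w=1) 1-2(w=7) 1-4(w=8) 1-7(w=8) 6-7(w=4)

step 1: add edge 0-1 (w=1); MST = {0-1(w=1)}
step 2: add edge 0-3 (w=1); MST = {0-1(w=1) 0-3(w=1)}
step 3: add edge 1-2 (w=7); MST = {0-1(w=1) 0-3(w=1) 1-2(w=7)}
step 4: add edge 1-4 (w=8); MST = {0-1(w=1) 0-3(w=1) 1-2(w=7) 1-4(w=8)}
step 5: add edge 1-7 (w=8); MST = {0-1(w=1) 0-3(w=1) 1-2(w=7) 1-4(w=8) 1-7(w=8)}
step 6: add edge 6-7 (w=4); MST = {0-1(w=1) 0-3(w=1) 1-2(w=7) 1-4(w=8) 1-7(w=8) 6-7(w=4)}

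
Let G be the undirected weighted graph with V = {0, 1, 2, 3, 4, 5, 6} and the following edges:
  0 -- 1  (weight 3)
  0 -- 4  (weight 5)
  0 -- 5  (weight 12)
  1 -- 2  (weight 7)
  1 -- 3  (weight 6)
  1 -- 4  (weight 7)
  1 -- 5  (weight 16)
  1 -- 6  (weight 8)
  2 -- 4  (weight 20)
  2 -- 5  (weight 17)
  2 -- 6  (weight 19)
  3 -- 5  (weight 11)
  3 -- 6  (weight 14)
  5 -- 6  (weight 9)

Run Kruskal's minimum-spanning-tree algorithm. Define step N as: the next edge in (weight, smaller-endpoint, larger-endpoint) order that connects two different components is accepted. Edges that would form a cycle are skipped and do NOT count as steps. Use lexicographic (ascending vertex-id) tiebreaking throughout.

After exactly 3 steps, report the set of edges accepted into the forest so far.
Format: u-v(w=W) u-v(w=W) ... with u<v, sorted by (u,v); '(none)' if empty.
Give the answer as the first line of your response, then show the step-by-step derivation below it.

0-1(w=3) 0-4(w=5) 1-3(w=6)

step 1: add edge 0-1 (w=3); MST = {0-1(w=3)}
step 2: add edge 0-4 (w=5); MST = {0-1(w=3) 0-4(w=5)}
step 3: add edge 1-3 (w=6); MST = {0-1(w=3) 0-4(w=5) 1-3(w=6)}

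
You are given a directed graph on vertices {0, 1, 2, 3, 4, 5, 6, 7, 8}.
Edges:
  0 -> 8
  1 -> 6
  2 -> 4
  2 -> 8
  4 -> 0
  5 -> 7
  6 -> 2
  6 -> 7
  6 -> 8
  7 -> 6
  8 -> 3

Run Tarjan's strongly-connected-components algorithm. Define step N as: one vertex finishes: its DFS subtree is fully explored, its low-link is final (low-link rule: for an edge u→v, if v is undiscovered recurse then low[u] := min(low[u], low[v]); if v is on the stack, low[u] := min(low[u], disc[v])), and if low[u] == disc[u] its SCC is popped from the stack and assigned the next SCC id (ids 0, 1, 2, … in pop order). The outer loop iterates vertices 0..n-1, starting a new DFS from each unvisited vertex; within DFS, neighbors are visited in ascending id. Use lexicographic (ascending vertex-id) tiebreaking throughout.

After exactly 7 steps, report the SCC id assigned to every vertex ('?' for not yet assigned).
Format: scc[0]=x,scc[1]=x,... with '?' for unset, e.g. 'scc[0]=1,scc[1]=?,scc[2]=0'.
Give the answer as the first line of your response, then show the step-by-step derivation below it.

scc[0]=2,scc[1]=?,scc[2]=4,scc[3]=0,scc[4]=3,scc[5]=?,scc[6]=5,scc[7]=5,scc[8]=1

step 1: low=(low[0]=0,low[1]=?,low[2]=?,low[3]=2,low[4]=?,low[5]=?,low[6]=?,low[7]=?,low[8]=1); scc=(scc[0]=?,scc[1]=?,scc[2]=?,scc[3]=0,scc[4]=?,scc[5]=?,scc[6]=?,scc[7]=?,scc[8]=?)
step 2: low=(low[0]=0,low[1]=?,low[2]=?,low[3]=2,low[4]=?,low[5]=?,low[6]=?,low[7]=?,low[8]=1); scc=(scc[0]=?,scc[1]=?,scc[2]=?,scc[3]=0,scc[4]=?,scc[5]=?,scc[6]=?,scc[7]=?,scc[8]=1)
step 3: low=(low[0]=0,low[1]=?,low[2]=?,low[3]=2,low[4]=?,low[5]=?,low[6]=?,low[7]=?,low[8]=1); scc=(scc[0]=2,scc[1]=?,scc[2]=?,scc[3]=0,scc[4]=?,scc[5]=?,scc[6]=?,scc[7]=?,scc[8]=1)
step 4: low=(low[0]=0,low[1]=3,low[2]=5,low[3]=2,low[4]=6,low[5]=?,low[6]=4,low[7]=?,low[8]=1); scc=(scc[0]=2,scc[1]=?,scc[2]=?,scc[3]=0,scc[4]=3,scc[5]=?,scc[6]=?,scc[7]=?,scc[8]=1)
step 5: low=(low[0]=0,low[1]=3,low[2]=5,low[3]=2,low[4]=6,low[5]=?,low[6]=4,low[7]=?,low[8]=1); scc=(scc[0]=2,scc[1]=?,scc[2]=4,scc[3]=0,scc[4]=3,scc[5]=?,scc[6]=?,scc[7]=?,scc[8]=1)
step 6: low=(low[0]=0,low[1]=3,low[2]=5,low[3]=2,low[4]=6,low[5]=?,low[6]=4,low[7]=4,low[8]=1); scc=(scc[0]=2,scc[1]=?,scc[2]=4,scc[3]=0,scc[4]=3,scc[5]=?,scc[6]=?,scc[7]=?,scc[8]=1)
step 7: low=(low[0]=0,low[1]=3,low[2]=5,low[3]=2,low[4]=6,low[5]=?,low[6]=4,low[7]=4,low[8]=1); scc=(scc[0]=2,scc[1]=?,scc[2]=4,scc[3]=0,scc[4]=3,scc[5]=?,scc[6]=5,scc[7]=5,scc[8]=1)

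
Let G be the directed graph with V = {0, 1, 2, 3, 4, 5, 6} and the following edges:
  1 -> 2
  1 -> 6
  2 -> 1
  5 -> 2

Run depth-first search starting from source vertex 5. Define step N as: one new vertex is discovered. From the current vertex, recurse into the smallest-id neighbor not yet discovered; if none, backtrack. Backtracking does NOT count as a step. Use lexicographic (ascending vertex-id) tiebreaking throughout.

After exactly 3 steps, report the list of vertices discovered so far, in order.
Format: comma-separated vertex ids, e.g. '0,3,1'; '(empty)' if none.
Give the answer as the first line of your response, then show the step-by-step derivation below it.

5,2,1

step 1: discover 5; path=5; order=5
step 2: discover 2; path=5>2; order=5,2
step 3: discover 1; path=5>2>1; order=5,2,1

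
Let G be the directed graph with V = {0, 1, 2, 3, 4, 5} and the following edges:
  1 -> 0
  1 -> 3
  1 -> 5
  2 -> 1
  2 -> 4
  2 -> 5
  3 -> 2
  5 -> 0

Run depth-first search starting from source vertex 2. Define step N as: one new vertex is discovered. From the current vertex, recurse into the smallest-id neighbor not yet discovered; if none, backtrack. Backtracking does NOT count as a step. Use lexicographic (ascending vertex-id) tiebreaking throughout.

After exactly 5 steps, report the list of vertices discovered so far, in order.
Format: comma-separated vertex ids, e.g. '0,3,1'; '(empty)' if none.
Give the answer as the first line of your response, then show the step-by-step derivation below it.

2,1,0,3,5

step 1: discover 2; path=2; order=2
step 2: discover 1; path=2>1; order=2,1
step 3: discover 0; path=2>1>0; order=2,1,0
step 4: discover 3; path=2>1>3; order=2,1,0,3
step 5: discover 5; path=2>1>5; order=2,1,0,3,5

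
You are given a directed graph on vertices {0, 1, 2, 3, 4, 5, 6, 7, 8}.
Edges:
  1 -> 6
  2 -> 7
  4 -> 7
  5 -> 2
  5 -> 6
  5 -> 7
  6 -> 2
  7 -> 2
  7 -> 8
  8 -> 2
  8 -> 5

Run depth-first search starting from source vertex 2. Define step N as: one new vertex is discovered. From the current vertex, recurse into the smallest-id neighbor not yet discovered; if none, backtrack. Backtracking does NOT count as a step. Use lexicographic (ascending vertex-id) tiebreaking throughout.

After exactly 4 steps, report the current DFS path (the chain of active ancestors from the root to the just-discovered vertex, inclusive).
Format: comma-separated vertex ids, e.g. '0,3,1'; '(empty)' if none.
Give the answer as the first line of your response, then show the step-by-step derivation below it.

2,7,8,5

step 1: discover 2; path=2; order=2
step 2: discover 7; path=2>7; order=2,7
step 3: discover 8; path=2>7>8; order=2,7,8
step 4: discover 5; path=2>7>8>5; order=2,7,8,5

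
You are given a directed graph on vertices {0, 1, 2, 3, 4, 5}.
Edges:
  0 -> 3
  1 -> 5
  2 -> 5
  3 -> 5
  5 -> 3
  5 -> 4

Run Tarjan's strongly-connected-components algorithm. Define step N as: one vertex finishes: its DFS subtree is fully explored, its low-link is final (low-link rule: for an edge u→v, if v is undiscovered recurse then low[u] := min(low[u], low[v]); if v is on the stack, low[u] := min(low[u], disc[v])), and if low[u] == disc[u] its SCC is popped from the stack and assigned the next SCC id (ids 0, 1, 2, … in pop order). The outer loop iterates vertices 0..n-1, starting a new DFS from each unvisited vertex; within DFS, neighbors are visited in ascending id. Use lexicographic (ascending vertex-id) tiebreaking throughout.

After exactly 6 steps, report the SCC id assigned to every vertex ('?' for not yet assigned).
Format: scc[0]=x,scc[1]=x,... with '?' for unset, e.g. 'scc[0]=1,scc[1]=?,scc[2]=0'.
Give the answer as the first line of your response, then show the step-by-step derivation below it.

scc[0]=2,scc[1]=3,scc[2]=4,scc[3]=1,scc[4]=0,scc[5]=1

step 1: low=(low[0]=0,low[1]=?,low[2]=?,low[3]=1,low[4]=3,low[5]=1); scc=(scc[0]=?,scc[1]=?,scc[2]=?,scc[3]=?,scc[4]=0,scc[5]=?)
step 2: low=(low[0]=0,low[1]=?,low[2]=?,low[3]=1,low[4]=3,low[5]=1); scc=(scc[0]=?,scc[1]=?,scc[2]=?,scc[3]=?,scc[4]=0,scc[5]=?)
step 3: low=(low[0]=0,low[1]=?,low[2]=?,low[3]=1,low[4]=3,low[5]=1); scc=(scc[0]=?,scc[1]=?,scc[2]=?,scc[3]=1,scc[4]=0,scc[5]=1)
step 4: low=(low[0]=0,low[1]=?,low[2]=?,low[3]=1,low[4]=3,low[5]=1); scc=(scc[0]=2,scc[1]=?,scc[2]=?,scc[3]=1,scc[4]=0,scc[5]=1)
step 5: low=(low[0]=0,low[1]=4,low[2]=?,low[3]=1,low[4]=3,low[5]=1); scc=(scc[0]=2,scc[1]=3,scc[2]=?,scc[3]=1,scc[4]=0,scc[5]=1)
step 6: low=(low[0]=0,low[1]=4,low[2]=5,low[3]=1,low[4]=3,low[5]=1); scc=(scc[0]=2,scc[1]=3,scc[2]=4,scc[3]=1,scc[4]=0,scc[5]=1)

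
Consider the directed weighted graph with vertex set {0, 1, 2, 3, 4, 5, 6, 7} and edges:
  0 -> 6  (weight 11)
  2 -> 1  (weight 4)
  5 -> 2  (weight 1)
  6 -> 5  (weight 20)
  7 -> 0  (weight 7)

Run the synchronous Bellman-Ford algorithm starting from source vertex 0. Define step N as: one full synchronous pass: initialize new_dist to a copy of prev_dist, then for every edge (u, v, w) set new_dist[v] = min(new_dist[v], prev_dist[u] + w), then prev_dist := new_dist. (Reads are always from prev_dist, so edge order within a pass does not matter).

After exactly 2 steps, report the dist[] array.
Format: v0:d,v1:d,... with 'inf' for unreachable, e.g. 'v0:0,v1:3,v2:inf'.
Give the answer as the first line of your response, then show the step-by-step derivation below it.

v0:0,v1:inf,v2:inf,v3:inf,v4:inf,v5:31,v6:11,v7:inf

step 1: dist = v0:0,v1:inf,v2:inf,v3:inf,v4:inf,v5:inf,v6:11,v7:inf
step 2: dist = v0:0,v1:inf,v2:inf,v3:inf,v4:inf,v5:31,v6:11,v7:inf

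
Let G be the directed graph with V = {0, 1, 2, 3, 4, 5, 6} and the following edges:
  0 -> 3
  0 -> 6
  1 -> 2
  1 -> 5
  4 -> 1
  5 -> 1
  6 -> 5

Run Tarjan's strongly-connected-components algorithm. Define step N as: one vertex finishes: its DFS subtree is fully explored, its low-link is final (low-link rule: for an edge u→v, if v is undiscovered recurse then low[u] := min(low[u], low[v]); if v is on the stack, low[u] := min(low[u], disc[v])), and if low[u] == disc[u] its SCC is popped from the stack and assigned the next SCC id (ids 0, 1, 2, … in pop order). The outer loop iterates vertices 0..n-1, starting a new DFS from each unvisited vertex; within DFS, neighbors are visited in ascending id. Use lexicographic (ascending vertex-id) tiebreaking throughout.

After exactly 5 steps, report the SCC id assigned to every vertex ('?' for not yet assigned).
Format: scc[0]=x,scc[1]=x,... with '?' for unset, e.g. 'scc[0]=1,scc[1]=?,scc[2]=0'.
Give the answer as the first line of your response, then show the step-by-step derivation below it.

scc[0]=?,scc[1]=2,scc[2]=1,scc[3]=0,scc[4]=?,scc[5]=2,scc[6]=3

step 1: low=(low[0]=0,low[1]=?,low[2]=?,low[3]=1,low[4]=?,low[5]=?,low[6]=?); scc=(scc[0]=?,scc[1]=?,scc[2]=?,scc[3]=0,scc[4]=?,scc[5]=?,scc[6]=?)
step 2: low=(low[0]=0,low[1]=4,low[2]=5,low[3]=1,low[4]=?,low[5]=3,low[6]=2); scc=(scc[0]=?,scc[1]=?,scc[2]=1,scc[3]=0,scc[4]=?,scc[5]=?,scc[6]=?)
step 3: low=(low[0]=0,low[1]=3,low[2]=5,low[3]=1,low[4]=?,low[5]=3,low[6]=2); scc=(scc[0]=?,scc[1]=?,scc[2]=1,scc[3]=0,scc[4]=?,scc[5]=?,scc[6]=?)
step 4: low=(low[0]=0,low[1]=3,low[2]=5,low[3]=1,low[4]=?,low[5]=3,low[6]=2); scc=(scc[0]=?,scc[1]=2,scc[2]=1,scc[3]=0,scc[4]=?,scc[5]=2,scc[6]=?)
step 5: low=(low[0]=0,low[1]=3,low[2]=5,low[3]=1,low[4]=?,low[5]=3,low[6]=2); scc=(scc[0]=?,scc[1]=2,scc[2]=1,scc[3]=0,scc[4]=?,scc[5]=2,scc[6]=3)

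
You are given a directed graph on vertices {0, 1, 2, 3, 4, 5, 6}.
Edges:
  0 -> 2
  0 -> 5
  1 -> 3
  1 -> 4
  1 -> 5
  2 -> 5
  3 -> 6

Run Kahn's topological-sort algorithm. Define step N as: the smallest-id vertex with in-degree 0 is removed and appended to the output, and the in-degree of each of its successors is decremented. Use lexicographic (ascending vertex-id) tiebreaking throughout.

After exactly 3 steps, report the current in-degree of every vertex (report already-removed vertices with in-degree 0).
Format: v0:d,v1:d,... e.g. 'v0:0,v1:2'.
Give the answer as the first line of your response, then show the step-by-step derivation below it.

v0:0,v1:0,v2:0,v3:0,v4:0,v5:0,v6:1

step 1: output 0; order=[0]; indeg=(0,0,0,1,1,2,1)
step 2: output 1; order=[0,1]; indeg=(0,0,0,0,0,1,1)
step 3: output 2; order=[0,1,2]; indeg=(0,0,0,0,0,0,1)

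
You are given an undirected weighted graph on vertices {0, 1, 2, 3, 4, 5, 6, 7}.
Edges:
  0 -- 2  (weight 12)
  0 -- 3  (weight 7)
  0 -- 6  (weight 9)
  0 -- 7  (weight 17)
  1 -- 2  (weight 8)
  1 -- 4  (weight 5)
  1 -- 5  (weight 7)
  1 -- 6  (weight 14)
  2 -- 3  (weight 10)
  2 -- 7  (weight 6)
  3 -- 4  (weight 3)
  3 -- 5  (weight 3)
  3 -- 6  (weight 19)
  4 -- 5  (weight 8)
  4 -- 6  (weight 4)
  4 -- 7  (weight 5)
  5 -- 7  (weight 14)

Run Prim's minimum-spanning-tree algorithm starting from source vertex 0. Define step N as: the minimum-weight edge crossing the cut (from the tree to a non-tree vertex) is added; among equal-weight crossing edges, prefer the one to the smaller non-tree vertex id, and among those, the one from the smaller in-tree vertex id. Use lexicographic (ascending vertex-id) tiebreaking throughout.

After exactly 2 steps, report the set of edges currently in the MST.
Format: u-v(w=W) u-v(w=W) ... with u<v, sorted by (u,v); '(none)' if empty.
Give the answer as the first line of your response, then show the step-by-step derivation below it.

0-3(w=7) 3-4(w=3)

step 1: add edge 0-3 (w=7); MST = {0-3(w=7)}
step 2: add edge 3-4 (w=3); MST = {0-3(w=7) 3-4(w=3)}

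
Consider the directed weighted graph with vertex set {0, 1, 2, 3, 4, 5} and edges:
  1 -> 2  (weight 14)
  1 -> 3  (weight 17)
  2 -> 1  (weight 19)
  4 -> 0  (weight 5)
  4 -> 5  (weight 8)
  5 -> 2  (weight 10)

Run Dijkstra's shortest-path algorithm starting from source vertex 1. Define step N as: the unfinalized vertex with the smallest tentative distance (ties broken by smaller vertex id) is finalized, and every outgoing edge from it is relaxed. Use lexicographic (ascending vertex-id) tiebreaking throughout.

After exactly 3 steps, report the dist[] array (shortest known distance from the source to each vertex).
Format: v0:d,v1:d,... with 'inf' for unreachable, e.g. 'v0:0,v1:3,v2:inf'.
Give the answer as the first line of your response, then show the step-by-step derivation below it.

v0:inf,v1:0,v2:14,v3:17,v4:inf,v5:inf

step 1: dist = v0:inf,v1:0,v2:14,v3:17,v4:inf,v5:inf
step 2: dist = v0:inf,v1:0,v2:14,v3:17,v4:inf,v5:inf
step 3: dist = v0:inf,v1:0,v2:14,v3:17,v4:inf,v5:inf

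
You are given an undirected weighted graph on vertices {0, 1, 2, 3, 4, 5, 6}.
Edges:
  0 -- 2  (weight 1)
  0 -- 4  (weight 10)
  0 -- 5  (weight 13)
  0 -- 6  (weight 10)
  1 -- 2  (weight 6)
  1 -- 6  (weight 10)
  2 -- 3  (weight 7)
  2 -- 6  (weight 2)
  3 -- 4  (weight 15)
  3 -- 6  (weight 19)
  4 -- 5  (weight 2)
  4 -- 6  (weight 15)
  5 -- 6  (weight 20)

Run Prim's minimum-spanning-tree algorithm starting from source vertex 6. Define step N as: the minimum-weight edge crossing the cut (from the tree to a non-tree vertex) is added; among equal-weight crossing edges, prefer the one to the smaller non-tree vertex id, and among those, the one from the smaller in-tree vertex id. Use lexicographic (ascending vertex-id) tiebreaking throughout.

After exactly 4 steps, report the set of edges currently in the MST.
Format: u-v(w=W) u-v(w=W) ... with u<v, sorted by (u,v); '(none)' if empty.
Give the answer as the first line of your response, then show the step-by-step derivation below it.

0-2(w=1) 1-2(w=6) 2-3(w=7) 2-6(w=2)

step 1: add edge 2-6 (w=2); MST = {2-6(w=2)}
step 2: add edge 0-2 (w=1); MST = {0-2(w=1) 2-6(w=2)}
step 3: add edge 1-2 (w=6); MST = {0-2(w=1) 1-2(w=6) 2-6(w=2)}
step 4: add edge 2-3 (w=7); MST = {0-2(w=1) 1-2(w=6) 2-3(w=7) 2-6(w=2)}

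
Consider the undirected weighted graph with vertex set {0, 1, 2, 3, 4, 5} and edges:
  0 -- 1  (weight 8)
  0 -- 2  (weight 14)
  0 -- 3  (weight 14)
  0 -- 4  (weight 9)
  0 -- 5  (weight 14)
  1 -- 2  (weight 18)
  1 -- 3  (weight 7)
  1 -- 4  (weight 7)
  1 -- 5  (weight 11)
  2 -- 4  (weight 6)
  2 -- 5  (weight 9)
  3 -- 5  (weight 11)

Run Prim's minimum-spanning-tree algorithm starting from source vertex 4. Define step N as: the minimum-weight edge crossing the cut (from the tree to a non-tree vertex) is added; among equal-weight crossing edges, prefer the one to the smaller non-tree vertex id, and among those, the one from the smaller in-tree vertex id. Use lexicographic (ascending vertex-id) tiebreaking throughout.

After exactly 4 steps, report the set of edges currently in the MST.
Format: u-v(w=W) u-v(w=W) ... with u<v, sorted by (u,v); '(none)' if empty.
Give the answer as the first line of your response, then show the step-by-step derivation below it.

0-1(w=8) 1-3(w=7) 1-4(w=7) 2-4(w=6)

step 1: add edge 2-4 (w=6); MST = {2-4(w=6)}
step 2: add edge 1-4 (w=7); MST = {1-4(w=7) 2-4(w=6)}
step 3: add edge 1-3 (w=7); MST = {1-3(w=7) 1-4(w=7) 2-4(w=6)}
step 4: add edge 0-1 (w=8); MST = {0-1(w=8) 1-3(w=7) 1-4(w=7) 2-4(w=6)}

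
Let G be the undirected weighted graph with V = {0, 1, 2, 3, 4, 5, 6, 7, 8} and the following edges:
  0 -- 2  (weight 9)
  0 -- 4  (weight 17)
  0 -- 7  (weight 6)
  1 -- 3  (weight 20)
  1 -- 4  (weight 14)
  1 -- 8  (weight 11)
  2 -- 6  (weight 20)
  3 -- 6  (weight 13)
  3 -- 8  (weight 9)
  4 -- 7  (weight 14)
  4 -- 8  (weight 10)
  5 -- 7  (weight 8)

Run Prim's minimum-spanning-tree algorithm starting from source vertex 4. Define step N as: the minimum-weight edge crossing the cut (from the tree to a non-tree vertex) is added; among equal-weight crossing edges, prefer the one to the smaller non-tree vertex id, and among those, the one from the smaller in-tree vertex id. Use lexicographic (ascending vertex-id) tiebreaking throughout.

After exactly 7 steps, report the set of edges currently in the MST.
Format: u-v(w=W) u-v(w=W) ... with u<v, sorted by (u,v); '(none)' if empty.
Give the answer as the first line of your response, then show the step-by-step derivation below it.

0-7(w=6) 1-8(w=11) 3-6(w=13) 3-8(w=9) 4-7(w=14) 4-8(w=10) 5-7(w=8)

step 1: add edge 4-8 (w=10); MST = {4-8(w=10)}
step 2: add edge 3-8 (w=9); MST = {3-8(w=9) 4-8(w=10)}
step 3: add edge 1-8 (w=11); MST = {1-8(w=11) 3-8(w=9) 4-8(w=10)}
step 4: add edge 3-6 (w=13); MST = {1-8(w=11) 3-6(w=13) 3-8(w=9) 4-8(w=10)}
step 5: add edge 4-7 (w=14); MST = {1-8(w=11) 3-6(w=13) 3-8(w=9) 4-7(w=14) 4-8(w=10)}
step 6: add edge 0-7 (w=6); MST = {0-7(w=6) 1-8(w=11) 3-6(w=13) 3-8(w=9) 4-7(w=14) 4-8(w=10)}
step 7: add edge 5-7 (w=8); MST = {0-7(w=6) 1-8(w=11) 3-6(w=13) 3-8(w=9) 4-7(w=14) 4-8(w=10) 5-7(w=8)}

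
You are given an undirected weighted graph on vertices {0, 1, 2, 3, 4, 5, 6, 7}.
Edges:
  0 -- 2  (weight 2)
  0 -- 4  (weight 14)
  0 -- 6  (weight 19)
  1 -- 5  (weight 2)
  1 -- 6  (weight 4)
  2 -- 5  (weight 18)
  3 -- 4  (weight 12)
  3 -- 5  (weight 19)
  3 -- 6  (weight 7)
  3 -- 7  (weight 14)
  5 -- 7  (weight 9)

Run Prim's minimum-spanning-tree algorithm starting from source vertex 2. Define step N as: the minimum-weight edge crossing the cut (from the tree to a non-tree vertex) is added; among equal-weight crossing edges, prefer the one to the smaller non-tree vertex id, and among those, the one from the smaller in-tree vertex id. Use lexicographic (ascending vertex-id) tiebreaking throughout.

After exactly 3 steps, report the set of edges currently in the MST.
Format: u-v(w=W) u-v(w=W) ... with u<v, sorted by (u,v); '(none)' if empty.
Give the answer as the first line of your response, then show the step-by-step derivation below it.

0-2(w=2) 0-4(w=14) 3-4(w=12)

step 1: add edge 0-2 (w=2); MST = {0-2(w=2)}
step 2: add edge 0-4 (w=14); MST = {0-2(w=2) 0-4(w=14)}
step 3: add edge 3-4 (w=12); MST = {0-2(w=2) 0-4(w=14) 3-4(w=12)}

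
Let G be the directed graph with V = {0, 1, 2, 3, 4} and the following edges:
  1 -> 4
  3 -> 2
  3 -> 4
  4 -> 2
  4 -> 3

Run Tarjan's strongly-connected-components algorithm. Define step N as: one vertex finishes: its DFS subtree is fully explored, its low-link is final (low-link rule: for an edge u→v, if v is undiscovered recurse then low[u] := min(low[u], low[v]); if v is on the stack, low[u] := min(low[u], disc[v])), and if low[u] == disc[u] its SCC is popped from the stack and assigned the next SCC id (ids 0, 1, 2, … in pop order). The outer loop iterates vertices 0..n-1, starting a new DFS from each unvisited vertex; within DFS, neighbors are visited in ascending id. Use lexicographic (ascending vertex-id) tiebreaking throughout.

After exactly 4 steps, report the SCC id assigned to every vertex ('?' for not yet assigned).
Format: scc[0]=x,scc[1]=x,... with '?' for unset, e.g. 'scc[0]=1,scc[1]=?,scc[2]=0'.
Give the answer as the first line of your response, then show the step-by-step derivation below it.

scc[0]=0,scc[1]=?,scc[2]=1,scc[3]=2,scc[4]=2

step 1: low=(low[0]=0,low[1]=?,low[2]=?,low[3]=?,low[4]=?); scc=(scc[0]=0,scc[1]=?,scc[2]=?,scc[3]=?,scc[4]=?)
step 2: low=(low[0]=0,low[1]=1,low[2]=3,low[3]=?,low[4]=2); scc=(scc[0]=0,scc[1]=?,scc[2]=1,scc[3]=?,scc[4]=?)
step 3: low=(low[0]=0,low[1]=1,low[2]=3,low[3]=2,low[4]=2); scc=(scc[0]=0,scc[1]=?,scc[2]=1,scc[3]=?,scc[4]=?)
step 4: low=(low[0]=0,low[1]=1,low[2]=3,low[3]=2,low[4]=2); scc=(scc[0]=0,scc[1]=?,scc[2]=1,scc[3]=2,scc[4]=2)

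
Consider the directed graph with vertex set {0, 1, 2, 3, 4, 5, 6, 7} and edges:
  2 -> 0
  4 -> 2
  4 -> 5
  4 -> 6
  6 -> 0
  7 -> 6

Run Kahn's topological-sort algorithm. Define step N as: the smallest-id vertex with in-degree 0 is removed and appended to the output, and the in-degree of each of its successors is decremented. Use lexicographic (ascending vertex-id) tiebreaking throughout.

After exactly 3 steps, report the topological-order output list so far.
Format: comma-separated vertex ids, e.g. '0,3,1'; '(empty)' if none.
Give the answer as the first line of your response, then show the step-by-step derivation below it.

1,3,4

step 1: output 1; order=[1]; indeg=(2,0,1,0,0,1,2,0)
step 2: output 3; order=[1,3]; indeg=(2,0,1,0,0,1,2,0)
step 3: output 4; order=[1,3,4]; indeg=(2,0,0,0,0,0,1,0)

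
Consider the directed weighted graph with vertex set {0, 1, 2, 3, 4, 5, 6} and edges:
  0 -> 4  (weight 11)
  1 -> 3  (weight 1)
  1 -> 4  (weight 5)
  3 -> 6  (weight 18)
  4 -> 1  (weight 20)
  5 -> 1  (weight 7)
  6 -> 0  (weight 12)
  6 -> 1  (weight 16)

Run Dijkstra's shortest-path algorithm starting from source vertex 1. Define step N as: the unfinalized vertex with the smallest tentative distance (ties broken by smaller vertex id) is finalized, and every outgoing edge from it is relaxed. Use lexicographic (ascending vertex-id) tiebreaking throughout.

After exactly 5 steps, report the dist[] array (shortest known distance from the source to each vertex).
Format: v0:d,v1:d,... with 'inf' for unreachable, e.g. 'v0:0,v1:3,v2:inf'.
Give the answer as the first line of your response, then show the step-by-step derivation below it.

v0:31,v1:0,v2:inf,v3:1,v4:5,v5:inf,v6:19

step 1: dist = v0:inf,v1:0,v2:inf,v3:1,v4:5,v5:inf,v6:inf
step 2: dist = v0:inf,v1:0,v2:inf,v3:1,v4:5,v5:inf,v6:19
step 3: dist = v0:inf,v1:0,v2:inf,v3:1,v4:5,v5:inf,v6:19
step 4: dist = v0:31,v1:0,v2:inf,v3:1,v4:5,v5:inf,v6:19
step 5: dist = v0:31,v1:0,v2:inf,v3:1,v4:5,v5:inf,v6:19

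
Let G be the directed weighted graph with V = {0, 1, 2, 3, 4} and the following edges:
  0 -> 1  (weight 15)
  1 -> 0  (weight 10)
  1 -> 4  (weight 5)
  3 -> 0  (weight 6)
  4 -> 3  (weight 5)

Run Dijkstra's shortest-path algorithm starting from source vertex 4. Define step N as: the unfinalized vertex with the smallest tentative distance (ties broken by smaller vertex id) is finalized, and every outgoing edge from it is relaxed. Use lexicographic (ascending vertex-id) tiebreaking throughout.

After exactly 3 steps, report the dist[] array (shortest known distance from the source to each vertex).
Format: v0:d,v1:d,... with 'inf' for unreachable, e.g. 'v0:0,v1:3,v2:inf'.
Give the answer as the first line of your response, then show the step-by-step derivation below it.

v0:11,v1:26,v2:inf,v3:5,v4:0

step 1: dist = v0:inf,v1:inf,v2:inf,v3:5,v4:0
step 2: dist = v0:11,v1:inf,v2:inf,v3:5,v4:0
step 3: dist = v0:11,v1:26,v2:inf,v3:5,v4:0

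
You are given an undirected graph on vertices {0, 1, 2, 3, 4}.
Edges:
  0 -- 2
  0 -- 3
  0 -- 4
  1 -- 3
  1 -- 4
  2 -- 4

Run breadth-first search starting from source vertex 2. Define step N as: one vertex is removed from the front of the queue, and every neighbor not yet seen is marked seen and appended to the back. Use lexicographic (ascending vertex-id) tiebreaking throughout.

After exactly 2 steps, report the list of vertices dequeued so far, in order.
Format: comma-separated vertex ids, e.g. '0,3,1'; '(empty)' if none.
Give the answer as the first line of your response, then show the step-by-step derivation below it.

2,0

step 1: dequeue 2; queue=[0,4]; order=2
step 2: dequeue 0; queue=[4,3]; order=2,0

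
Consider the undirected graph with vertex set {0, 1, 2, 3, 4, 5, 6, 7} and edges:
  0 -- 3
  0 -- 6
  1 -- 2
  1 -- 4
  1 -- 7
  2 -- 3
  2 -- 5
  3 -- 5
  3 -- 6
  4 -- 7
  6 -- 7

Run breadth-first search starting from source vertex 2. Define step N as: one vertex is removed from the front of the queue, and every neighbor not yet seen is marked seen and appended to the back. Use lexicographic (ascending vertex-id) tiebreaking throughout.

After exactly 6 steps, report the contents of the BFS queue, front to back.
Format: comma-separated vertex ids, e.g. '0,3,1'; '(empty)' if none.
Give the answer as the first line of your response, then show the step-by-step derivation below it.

0,6

step 1: dequeue 2; queue=[1,3,5]; order=2
step 2: dequeue 1; queue=[3,5,4,7]; order=2,1
step 3: dequeue 3; queue=[5,4,7,0,6]; order=2,1,3
step 4: dequeue 5; queue=[4,7,0,6]; order=2,1,3,5
step 5: dequeue 4; queue=[7,0,6]; order=2,1,3,5,4
step 6: dequeue 7; queue=[0,6]; order=2,1,3,5,4,7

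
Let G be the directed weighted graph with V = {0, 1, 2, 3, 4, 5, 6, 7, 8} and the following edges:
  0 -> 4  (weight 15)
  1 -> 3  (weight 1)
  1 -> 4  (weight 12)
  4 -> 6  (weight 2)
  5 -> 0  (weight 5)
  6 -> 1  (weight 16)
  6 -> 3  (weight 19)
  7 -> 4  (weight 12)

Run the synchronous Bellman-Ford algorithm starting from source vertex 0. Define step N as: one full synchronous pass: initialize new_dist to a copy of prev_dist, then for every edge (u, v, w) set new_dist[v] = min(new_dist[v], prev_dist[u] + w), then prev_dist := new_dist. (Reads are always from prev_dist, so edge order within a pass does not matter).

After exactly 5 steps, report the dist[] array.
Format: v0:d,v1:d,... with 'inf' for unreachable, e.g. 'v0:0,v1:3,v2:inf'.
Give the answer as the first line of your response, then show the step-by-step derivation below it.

v0:0,v1:33,v2:inf,v3:34,v4:15,v5:inf,v6:17,v7:inf,v8:inf

step 1: dist = v0:0,v1:inf,v2:inf,v3:inf,v4:15,v5:inf,v6:inf,v7:inf,v8:inf
step 2: dist = v0:0,v1:inf,v2:inf,v3:inf,v4:15,v5:inf,v6:17,v7:inf,v8:inf
step 3: dist = v0:0,v1:33,v2:inf,v3:36,v4:15,v5:inf,v6:17,v7:inf,v8:inf
step 4: dist = v0:0,v1:33,v2:inf,v3:34,v4:15,v5:inf,v6:17,v7:inf,v8:inf
step 5: dist = v0:0,v1:33,v2:inf,v3:34,v4:15,v5:inf,v6:17,v7:inf,v8:inf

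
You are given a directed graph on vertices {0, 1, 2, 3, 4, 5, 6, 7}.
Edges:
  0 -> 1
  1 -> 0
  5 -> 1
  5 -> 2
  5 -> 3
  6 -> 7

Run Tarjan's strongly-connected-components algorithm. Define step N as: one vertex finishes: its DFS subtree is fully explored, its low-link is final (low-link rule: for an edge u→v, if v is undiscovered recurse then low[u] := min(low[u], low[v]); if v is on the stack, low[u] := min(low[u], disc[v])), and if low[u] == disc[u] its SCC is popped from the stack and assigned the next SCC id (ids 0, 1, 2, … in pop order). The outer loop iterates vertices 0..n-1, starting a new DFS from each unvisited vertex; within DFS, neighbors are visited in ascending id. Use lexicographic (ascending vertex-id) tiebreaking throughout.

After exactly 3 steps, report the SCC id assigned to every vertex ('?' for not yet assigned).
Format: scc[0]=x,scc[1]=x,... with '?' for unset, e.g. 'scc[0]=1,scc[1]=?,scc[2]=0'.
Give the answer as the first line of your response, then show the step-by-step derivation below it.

scc[0]=0,scc[1]=0,scc[2]=1,scc[3]=?,scc[4]=?,scc[5]=?,scc[6]=?,scc[7]=?

step 1: low=(low[0]=0,low[1]=0,low[2]=?,low[3]=?,low[4]=?,low[5]=?,low[6]=?,low[7]=?); scc=(scc[0]=?,scc[1]=?,scc[2]=?,scc[3]=?,scc[4]=?,scc[5]=?,scc[6]=?,scc[7]=?)
step 2: low=(low[0]=0,low[1]=0,low[2]=?,low[3]=?,low[4]=?,low[5]=?,low[6]=?,low[7]=?); scc=(scc[0]=0,scc[1]=0,scc[2]=?,scc[3]=?,scc[4]=?,scc[5]=?,scc[6]=?,scc[7]=?)
step 3: low=(low[0]=0,low[1]=0,low[2]=2,low[3]=?,low[4]=?,low[5]=?,low[6]=?,low[7]=?); scc=(scc[0]=0,scc[1]=0,scc[2]=1,scc[3]=?,scc[4]=?,scc[5]=?,scc[6]=?,scc[7]=?)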